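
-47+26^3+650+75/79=1436216/79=18179.95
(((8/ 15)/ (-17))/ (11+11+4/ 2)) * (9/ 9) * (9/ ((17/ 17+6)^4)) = -1/ 204085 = -0.00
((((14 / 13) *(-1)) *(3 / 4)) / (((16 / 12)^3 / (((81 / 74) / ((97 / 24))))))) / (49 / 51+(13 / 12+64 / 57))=-133509789 / 4581717400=-0.03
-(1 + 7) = -8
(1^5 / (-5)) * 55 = -11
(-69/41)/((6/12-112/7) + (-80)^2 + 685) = -46/193233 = -0.00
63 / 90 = 7 / 10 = 0.70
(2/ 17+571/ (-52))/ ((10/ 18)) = -86427/ 4420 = -19.55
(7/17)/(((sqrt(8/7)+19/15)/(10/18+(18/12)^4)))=3765895/593232- 141575 * sqrt(14)/98872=0.99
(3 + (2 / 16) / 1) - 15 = -11.88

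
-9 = -9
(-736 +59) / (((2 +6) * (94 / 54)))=-48.61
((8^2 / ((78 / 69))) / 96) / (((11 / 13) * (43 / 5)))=115 / 1419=0.08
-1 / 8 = -0.12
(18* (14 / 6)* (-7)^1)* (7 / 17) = -2058 / 17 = -121.06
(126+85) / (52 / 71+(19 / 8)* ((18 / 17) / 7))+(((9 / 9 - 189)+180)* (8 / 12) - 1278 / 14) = 74894179 / 774753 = 96.67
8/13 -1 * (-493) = 6417/13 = 493.62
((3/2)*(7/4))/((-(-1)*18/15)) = 35/16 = 2.19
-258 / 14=-129 / 7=-18.43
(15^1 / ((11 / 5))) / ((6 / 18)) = 225 / 11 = 20.45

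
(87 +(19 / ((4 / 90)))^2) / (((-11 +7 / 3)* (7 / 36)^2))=-355447278 / 637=-558002.01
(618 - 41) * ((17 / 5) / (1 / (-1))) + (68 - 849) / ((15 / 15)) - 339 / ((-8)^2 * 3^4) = -2742.87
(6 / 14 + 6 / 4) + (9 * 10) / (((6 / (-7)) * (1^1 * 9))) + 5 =-199 / 42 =-4.74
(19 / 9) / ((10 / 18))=19 / 5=3.80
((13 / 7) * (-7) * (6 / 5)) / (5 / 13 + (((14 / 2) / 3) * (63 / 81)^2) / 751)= -92523951 / 2292310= -40.36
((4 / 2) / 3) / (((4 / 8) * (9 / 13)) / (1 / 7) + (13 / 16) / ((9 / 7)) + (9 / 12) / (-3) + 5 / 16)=312 / 1459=0.21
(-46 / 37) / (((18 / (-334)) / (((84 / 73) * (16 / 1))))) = 3441536 / 8103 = 424.72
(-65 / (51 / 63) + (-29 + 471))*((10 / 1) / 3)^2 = 4018.95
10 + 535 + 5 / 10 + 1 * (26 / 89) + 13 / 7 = 682371 / 1246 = 547.65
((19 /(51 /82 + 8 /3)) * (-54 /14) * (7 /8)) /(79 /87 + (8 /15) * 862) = -9149355 /216142148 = -0.04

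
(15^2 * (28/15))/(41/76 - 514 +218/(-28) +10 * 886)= 0.05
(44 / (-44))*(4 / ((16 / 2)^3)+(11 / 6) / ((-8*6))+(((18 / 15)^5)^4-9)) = -3219787131595126477 / 109863281250000000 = -29.31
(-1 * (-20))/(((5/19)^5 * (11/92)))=911204432/6875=132538.83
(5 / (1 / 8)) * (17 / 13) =680 / 13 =52.31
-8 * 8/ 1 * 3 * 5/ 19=-960/ 19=-50.53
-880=-880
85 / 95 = 17 / 19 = 0.89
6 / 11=0.55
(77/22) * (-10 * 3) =-105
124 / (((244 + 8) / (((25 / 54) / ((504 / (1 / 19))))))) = 775 / 32577552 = 0.00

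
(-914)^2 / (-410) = -417698 / 205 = -2037.55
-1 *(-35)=35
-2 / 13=-0.15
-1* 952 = -952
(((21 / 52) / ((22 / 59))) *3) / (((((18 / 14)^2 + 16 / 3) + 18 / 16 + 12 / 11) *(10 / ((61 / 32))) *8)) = 33330339 / 3961684480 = 0.01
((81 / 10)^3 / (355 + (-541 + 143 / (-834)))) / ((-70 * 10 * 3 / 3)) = 221610897 / 54343450000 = 0.00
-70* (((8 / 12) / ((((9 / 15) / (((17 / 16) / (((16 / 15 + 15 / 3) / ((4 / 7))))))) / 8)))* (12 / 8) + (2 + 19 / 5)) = -45446 / 91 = -499.41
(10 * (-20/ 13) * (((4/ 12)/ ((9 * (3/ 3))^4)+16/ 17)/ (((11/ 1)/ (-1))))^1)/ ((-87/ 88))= -503912000/ 378445041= -1.33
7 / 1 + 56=63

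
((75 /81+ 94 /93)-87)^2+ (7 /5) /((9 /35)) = 5072969413 /700569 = 7241.21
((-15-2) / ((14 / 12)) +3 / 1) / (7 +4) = -1.05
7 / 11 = 0.64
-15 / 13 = -1.15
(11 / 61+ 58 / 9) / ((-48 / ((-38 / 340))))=69103 / 4479840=0.02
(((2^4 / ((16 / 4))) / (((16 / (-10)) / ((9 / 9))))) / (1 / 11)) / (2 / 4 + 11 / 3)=-33 / 5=-6.60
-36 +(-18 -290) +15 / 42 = -4811 / 14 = -343.64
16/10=8/5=1.60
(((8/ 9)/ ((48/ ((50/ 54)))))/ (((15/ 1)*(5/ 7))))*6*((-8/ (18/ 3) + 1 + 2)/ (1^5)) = 35/ 2187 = 0.02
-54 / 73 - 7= -565 / 73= -7.74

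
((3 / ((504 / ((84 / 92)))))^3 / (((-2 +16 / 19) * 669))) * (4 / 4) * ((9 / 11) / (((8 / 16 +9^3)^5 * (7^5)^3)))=-57 / 329739351457779277109779840513105058464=-0.00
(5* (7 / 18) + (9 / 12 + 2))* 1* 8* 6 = 676 / 3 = 225.33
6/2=3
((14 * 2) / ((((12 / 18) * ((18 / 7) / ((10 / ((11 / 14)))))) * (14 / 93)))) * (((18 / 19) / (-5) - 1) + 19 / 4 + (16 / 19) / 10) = 2103815 / 418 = 5033.05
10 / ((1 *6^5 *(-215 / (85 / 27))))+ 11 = 49653563 / 4513968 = 11.00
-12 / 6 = -2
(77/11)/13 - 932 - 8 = -12213/13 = -939.46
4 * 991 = 3964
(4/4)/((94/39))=39/94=0.41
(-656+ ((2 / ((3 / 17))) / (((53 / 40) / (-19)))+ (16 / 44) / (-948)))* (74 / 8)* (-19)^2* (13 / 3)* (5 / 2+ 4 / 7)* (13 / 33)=-10977620597650291 / 766020024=-14330722.77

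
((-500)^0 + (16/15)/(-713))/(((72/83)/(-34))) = -15068069/385020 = -39.14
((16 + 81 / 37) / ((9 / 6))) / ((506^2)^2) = 673 / 3638271047928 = 0.00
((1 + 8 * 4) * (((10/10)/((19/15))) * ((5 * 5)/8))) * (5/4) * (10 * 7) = 2165625/304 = 7123.77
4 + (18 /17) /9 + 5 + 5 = 240 /17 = 14.12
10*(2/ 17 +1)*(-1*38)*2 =-14440/ 17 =-849.41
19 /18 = 1.06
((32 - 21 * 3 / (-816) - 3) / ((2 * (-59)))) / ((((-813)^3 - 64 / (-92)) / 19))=3456233 / 396689206174240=0.00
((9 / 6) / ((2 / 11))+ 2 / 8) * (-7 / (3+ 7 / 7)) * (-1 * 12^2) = 2142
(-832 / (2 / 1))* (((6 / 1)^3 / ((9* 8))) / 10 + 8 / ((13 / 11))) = -14704 / 5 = -2940.80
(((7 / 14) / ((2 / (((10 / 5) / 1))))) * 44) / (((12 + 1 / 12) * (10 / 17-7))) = -0.28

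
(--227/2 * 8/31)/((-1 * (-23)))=908/713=1.27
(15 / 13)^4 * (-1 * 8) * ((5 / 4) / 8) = -2.22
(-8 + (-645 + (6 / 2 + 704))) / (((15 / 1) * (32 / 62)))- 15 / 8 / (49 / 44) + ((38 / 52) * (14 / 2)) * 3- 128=-107.36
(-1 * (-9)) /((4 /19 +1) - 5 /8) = 1368 /89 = 15.37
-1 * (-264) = 264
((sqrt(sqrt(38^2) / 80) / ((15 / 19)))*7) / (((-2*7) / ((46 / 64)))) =-437*sqrt(190) / 19200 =-0.31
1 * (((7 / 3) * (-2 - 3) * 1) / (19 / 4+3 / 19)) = -2660 / 1119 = -2.38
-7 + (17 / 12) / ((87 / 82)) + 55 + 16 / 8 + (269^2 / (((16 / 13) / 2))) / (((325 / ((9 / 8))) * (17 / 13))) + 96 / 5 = 2710431697 / 7099200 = 381.79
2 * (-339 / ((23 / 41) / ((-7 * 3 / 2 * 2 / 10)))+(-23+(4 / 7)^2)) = 14046541 / 5635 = 2492.73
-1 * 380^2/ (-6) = 72200/ 3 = 24066.67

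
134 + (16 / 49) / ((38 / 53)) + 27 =150315 / 931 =161.46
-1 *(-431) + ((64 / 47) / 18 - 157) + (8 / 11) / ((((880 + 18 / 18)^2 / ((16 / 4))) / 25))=989818281514 / 3611477133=274.08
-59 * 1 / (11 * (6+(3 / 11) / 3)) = -59 / 67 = -0.88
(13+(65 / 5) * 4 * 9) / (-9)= -481 / 9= -53.44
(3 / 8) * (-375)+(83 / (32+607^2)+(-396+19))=-1525879157 / 2947848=-517.62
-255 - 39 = -294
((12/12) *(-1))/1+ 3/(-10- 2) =-5/4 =-1.25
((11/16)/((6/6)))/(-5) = -11/80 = -0.14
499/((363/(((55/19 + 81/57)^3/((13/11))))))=275132632/2942511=93.50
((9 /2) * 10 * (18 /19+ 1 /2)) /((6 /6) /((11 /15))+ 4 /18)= 245025 /5966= 41.07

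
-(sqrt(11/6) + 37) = -37 -sqrt(66)/6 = -38.35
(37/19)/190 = 0.01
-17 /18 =-0.94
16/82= 0.20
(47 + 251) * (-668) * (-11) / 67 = 2189704 / 67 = 32682.15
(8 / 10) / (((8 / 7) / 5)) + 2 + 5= 21 / 2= 10.50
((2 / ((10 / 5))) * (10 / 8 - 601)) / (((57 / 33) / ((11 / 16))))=-290279 / 1216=-238.72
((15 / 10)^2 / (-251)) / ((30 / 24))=-9 / 1255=-0.01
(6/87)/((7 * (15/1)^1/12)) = 8/1015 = 0.01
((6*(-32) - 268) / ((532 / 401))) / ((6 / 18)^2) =-415035 / 133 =-3120.56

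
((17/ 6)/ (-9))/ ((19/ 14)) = -119/ 513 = -0.23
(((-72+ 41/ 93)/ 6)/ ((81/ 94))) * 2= -625570/ 22599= -27.68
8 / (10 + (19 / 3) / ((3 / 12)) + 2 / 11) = 66 / 293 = 0.23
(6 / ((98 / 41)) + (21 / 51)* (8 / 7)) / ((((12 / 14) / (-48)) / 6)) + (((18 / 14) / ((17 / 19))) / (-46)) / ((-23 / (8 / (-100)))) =-225172653 / 224825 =-1001.55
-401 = -401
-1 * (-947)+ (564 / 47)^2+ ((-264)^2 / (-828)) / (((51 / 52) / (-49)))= 6212671 / 1173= 5296.39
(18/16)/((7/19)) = 171/56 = 3.05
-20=-20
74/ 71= 1.04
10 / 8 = 5 / 4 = 1.25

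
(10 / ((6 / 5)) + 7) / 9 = 46 / 27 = 1.70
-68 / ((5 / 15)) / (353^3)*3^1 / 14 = -306 / 307908839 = -0.00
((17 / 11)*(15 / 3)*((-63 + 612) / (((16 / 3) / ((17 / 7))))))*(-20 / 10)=-2379915 / 616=-3863.50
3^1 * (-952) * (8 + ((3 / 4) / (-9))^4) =-19740791 / 864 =-22848.14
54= 54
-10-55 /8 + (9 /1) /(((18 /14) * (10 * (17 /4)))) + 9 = -5243 /680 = -7.71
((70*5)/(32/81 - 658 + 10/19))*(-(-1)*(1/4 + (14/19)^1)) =-1063125/2022488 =-0.53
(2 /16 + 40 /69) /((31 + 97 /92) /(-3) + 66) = 389 /30534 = 0.01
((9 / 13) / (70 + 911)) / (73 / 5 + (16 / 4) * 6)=5 / 273481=0.00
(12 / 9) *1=4 / 3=1.33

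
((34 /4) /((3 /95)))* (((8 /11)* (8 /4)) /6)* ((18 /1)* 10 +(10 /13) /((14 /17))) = 106363900 /9009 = 11806.40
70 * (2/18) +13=187/9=20.78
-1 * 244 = -244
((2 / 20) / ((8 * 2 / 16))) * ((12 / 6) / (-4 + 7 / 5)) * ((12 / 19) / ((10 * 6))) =-1 / 1235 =-0.00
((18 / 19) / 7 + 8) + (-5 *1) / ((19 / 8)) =802 / 133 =6.03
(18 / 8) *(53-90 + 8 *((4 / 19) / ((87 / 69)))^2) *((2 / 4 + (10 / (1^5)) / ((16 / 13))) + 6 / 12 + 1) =-8139667725 / 9715232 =-837.83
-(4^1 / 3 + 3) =-13 / 3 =-4.33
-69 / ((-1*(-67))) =-69 / 67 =-1.03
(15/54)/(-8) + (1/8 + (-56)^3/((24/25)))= -26342387/144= -182933.24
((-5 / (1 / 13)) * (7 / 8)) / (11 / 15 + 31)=-975 / 544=-1.79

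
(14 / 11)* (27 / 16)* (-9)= -1701 / 88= -19.33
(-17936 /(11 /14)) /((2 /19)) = -2385488 /11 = -216862.55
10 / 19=0.53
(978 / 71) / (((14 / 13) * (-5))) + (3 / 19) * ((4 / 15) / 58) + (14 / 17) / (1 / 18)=285518099 / 23276995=12.27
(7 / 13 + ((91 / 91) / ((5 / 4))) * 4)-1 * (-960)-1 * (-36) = 64983 / 65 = 999.74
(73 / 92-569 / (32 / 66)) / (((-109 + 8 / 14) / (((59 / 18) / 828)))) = 178242127 / 4162866048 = 0.04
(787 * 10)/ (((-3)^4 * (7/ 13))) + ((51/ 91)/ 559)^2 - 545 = -76411608368534/ 209600068041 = -364.56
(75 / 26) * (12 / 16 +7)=2325 / 104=22.36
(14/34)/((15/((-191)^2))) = 255367/255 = 1001.44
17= 17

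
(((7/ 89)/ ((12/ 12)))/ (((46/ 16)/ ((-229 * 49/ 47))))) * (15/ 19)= -9425640/ 1827971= -5.16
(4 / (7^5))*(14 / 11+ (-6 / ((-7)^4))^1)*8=1073536 / 443889677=0.00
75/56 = 1.34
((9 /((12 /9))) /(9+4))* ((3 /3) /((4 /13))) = 27 /16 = 1.69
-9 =-9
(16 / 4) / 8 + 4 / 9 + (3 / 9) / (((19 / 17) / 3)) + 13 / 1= 5075 / 342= 14.84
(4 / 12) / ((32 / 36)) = 0.38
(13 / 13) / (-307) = -1 / 307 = -0.00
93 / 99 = 31 / 33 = 0.94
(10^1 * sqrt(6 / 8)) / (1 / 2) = 10 * sqrt(3) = 17.32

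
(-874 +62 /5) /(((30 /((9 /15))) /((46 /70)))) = -11.32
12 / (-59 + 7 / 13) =-39 / 190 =-0.21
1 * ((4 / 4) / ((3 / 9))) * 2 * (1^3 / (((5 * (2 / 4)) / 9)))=108 / 5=21.60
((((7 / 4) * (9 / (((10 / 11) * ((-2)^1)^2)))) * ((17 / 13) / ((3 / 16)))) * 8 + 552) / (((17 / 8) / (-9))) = -3714336 / 1105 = -3361.39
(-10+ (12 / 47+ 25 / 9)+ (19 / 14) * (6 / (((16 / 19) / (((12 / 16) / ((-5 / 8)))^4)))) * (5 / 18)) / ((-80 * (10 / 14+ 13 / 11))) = 11376959 / 1235160000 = 0.01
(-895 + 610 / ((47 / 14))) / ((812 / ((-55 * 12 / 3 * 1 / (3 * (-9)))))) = -7.16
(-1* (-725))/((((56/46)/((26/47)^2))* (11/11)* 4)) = 2818075/61852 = 45.56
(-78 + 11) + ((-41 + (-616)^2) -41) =379307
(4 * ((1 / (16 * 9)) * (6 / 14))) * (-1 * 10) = -5 / 42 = -0.12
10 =10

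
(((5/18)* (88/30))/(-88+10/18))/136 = -11/160548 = -0.00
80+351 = 431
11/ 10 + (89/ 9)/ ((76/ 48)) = 4187/ 570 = 7.35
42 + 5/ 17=719/ 17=42.29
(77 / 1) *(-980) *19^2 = -27241060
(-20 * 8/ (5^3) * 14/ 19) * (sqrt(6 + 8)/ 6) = -224 * sqrt(14)/ 1425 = -0.59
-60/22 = -30/11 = -2.73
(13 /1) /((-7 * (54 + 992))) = -13 /7322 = -0.00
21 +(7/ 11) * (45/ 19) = 4704/ 209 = 22.51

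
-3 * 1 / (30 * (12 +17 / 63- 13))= 63 / 460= 0.14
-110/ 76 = -55/ 38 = -1.45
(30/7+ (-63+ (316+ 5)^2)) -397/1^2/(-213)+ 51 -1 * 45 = 153558313/1491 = 102990.15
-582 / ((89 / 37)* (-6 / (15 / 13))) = 53835 / 1157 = 46.53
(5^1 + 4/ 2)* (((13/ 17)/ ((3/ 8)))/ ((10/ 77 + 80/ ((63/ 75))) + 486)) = 7007/ 285379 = 0.02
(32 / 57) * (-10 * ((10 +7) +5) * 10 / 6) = -35200 / 171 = -205.85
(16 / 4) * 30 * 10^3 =120000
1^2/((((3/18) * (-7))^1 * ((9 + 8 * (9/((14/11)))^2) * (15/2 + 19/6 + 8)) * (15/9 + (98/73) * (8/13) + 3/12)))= -2847/69560345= -0.00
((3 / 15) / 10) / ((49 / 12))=6 / 1225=0.00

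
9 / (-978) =-3 / 326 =-0.01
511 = 511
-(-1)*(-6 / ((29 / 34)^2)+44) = 30068 / 841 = 35.75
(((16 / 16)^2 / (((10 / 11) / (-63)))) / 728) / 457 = -0.00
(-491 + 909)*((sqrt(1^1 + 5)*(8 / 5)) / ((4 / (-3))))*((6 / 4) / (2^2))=-1881*sqrt(6) / 10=-460.75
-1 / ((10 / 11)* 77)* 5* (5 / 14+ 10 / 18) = -115 / 1764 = -0.07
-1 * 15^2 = -225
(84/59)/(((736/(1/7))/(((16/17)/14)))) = 3/161483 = 0.00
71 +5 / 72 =5117 / 72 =71.07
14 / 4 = 7 / 2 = 3.50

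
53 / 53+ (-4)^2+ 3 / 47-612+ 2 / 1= -27868 / 47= -592.94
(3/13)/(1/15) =45/13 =3.46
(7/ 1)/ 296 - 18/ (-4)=1339/ 296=4.52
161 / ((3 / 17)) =2737 / 3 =912.33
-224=-224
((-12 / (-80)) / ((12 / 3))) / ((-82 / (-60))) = 9 / 328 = 0.03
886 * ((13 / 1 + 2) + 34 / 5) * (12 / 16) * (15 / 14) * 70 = 2172915 / 2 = 1086457.50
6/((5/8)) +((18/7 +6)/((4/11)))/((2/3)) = 3147/70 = 44.96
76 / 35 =2.17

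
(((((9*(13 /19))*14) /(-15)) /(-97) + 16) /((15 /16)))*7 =119.91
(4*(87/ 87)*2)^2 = 64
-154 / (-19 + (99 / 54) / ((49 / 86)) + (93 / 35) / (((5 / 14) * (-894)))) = 84326550 / 8646557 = 9.75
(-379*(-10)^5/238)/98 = 9475000/5831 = 1624.94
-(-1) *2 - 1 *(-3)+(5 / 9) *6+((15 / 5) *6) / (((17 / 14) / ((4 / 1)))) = 3449 / 51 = 67.63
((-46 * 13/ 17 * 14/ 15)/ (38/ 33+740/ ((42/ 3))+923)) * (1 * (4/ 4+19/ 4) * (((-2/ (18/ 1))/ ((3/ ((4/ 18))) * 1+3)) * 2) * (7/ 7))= 1347892/ 517956255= 0.00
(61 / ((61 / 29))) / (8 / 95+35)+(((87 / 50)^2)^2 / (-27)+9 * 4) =760071647281 / 20831250000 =36.49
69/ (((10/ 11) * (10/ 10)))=759/ 10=75.90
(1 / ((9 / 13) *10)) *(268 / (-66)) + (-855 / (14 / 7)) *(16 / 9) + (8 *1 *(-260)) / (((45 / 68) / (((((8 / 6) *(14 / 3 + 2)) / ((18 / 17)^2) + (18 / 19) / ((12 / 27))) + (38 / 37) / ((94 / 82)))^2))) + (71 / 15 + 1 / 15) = -108570698438792264858941 / 287188219740668895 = -378047.19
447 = 447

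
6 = 6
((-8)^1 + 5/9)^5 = -1350125107/59049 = -22864.49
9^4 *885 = 5806485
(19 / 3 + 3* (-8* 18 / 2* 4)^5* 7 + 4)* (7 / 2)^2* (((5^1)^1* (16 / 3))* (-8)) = 978631185200335520 / 9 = 108736798355592835.56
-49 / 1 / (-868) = 7 / 124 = 0.06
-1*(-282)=282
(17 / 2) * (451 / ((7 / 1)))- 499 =681 / 14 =48.64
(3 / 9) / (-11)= -1 / 33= -0.03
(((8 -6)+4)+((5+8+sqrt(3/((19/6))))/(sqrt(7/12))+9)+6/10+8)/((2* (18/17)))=17* sqrt(798)/798+221* sqrt(21)/126+1003/90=19.78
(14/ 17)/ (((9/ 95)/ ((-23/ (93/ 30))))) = -305900/ 4743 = -64.50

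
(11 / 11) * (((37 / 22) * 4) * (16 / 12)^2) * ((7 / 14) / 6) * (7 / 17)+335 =1693487 / 5049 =335.41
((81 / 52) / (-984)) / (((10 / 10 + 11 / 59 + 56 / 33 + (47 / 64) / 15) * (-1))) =525690 / 973781939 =0.00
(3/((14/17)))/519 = 17/2422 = 0.01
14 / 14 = 1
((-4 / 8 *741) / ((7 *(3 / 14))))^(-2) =1 / 61009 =0.00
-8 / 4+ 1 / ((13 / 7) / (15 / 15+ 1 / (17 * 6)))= -1931 / 1326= -1.46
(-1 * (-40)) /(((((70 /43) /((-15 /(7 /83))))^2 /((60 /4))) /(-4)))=-68783909400 /2401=-28648025.57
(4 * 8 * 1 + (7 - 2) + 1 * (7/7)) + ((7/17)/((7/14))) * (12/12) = 660/17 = 38.82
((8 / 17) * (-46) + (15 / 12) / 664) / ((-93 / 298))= 145621127 / 2099568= 69.36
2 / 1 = 2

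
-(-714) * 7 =4998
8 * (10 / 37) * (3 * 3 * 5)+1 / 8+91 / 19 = 574839 / 5624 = 102.21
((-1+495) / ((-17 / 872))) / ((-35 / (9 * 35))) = 3876912 / 17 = 228053.65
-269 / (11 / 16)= -4304 / 11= -391.27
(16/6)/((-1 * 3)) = -0.89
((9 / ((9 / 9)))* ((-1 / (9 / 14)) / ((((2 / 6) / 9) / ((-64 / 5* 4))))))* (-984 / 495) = -38472.61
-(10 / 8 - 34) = 131 / 4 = 32.75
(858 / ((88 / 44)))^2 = 184041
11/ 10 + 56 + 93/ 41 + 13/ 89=2171679/ 36490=59.51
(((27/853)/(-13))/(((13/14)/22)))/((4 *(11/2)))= -378/144157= -0.00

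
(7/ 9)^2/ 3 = 49/ 243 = 0.20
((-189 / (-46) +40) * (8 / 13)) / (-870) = -4058 / 130065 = -0.03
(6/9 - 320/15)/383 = -62/1149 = -0.05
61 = 61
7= 7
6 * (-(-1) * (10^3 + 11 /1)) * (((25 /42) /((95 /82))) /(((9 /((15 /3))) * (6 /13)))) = 4490525 /1197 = 3751.48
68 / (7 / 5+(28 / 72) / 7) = 6120 / 131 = 46.72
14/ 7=2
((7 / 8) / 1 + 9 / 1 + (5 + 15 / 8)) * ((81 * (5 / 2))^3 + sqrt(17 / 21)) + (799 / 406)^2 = 67 * sqrt(357) / 84 + 183413779522583 / 1318688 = 139088093.16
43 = 43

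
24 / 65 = 0.37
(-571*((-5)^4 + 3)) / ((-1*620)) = 578.37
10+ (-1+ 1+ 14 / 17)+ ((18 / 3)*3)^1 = 490 / 17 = 28.82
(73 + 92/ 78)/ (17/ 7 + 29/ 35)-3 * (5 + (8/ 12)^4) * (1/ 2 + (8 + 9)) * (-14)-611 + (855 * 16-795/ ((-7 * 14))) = 5529157994/ 326781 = 16920.07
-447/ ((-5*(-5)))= -447/ 25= -17.88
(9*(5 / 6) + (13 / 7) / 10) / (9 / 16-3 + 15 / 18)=-12912 / 2695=-4.79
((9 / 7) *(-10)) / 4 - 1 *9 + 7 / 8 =-635 / 56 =-11.34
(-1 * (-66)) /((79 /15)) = 990 /79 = 12.53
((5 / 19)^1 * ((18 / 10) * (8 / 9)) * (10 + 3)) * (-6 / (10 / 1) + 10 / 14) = 416 / 665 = 0.63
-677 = -677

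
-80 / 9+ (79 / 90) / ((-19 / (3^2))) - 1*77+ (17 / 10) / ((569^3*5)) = -67968432869119 / 787540538475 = -86.30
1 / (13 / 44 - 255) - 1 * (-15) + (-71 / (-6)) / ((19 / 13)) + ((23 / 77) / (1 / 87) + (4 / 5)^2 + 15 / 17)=302233728541 / 5972770650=50.60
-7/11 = -0.64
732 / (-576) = -61 / 48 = -1.27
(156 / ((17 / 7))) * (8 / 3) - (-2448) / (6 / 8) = 58400 / 17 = 3435.29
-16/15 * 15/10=-8/5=-1.60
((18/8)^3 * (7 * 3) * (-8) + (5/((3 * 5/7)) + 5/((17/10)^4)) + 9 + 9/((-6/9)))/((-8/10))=19195060295/8018016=2393.99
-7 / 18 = -0.39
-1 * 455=-455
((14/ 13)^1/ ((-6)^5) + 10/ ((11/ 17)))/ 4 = 8592403/ 2223936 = 3.86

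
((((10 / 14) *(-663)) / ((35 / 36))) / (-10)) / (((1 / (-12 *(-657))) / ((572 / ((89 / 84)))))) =645817670784 / 3115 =207325094.95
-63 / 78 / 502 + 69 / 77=898971 / 1005004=0.89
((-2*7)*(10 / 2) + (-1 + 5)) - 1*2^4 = -82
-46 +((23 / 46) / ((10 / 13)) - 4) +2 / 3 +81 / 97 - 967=-5906417 / 5820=-1014.85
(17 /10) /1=17 /10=1.70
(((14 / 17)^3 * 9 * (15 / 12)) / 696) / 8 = 0.00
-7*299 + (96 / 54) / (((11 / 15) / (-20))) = -70669 / 33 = -2141.48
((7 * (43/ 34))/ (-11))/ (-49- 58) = 301/ 40018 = 0.01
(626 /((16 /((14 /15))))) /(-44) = -2191 /2640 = -0.83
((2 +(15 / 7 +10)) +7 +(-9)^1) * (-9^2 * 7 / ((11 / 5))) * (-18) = 619650 / 11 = 56331.82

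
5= 5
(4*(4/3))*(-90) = -480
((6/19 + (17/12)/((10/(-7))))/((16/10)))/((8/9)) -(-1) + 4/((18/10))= 240505/87552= 2.75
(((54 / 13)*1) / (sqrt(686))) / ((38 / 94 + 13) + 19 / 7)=1269*sqrt(14) / 482573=0.01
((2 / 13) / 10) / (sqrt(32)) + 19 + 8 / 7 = sqrt(2) / 520 + 141 / 7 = 20.15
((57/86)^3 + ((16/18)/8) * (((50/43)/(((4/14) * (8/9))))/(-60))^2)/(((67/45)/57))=11.17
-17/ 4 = -4.25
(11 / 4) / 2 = 11 / 8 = 1.38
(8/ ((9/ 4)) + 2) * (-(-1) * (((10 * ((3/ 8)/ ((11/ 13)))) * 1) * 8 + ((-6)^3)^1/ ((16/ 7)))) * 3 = -10825/ 11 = -984.09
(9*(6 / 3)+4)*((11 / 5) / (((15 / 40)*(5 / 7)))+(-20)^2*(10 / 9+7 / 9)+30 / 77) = 16811.49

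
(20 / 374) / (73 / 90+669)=900 / 11272921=0.00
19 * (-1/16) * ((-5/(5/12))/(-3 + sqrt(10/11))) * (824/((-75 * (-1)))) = -129162/2225 -3914 * sqrt(110)/2225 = -76.50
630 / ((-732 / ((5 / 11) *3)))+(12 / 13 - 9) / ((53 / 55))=-8835225 / 924638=-9.56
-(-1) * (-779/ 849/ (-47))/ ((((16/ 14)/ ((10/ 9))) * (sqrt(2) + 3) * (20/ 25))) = 0.01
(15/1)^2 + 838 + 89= 1152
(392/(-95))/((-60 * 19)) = 98/27075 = 0.00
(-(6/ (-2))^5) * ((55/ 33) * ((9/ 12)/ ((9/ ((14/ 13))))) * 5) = 4725/ 26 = 181.73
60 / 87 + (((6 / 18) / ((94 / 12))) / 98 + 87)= 5856558 / 66787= 87.69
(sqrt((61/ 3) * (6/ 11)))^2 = 122/ 11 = 11.09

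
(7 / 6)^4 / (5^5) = 2401 / 4050000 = 0.00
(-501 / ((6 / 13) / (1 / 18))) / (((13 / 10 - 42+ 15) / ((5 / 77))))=54275 / 356202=0.15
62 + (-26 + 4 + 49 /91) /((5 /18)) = -992 /65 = -15.26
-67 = -67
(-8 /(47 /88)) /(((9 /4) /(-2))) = 5632 /423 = 13.31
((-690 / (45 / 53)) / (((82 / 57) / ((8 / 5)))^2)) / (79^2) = -42245664 / 262278025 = -0.16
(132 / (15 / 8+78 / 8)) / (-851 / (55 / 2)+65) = 19360 / 58063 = 0.33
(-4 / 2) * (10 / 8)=-5 / 2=-2.50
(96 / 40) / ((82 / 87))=522 / 205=2.55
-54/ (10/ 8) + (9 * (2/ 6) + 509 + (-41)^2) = 10749/ 5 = 2149.80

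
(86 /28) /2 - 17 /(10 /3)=-499 /140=-3.56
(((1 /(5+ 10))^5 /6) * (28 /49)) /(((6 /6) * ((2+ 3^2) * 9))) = 2 /1578740625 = 0.00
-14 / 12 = -7 / 6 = -1.17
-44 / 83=-0.53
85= 85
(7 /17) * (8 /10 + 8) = 308 /85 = 3.62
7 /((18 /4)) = 14 /9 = 1.56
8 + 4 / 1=12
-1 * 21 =-21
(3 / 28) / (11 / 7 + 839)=3 / 23536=0.00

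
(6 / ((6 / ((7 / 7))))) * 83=83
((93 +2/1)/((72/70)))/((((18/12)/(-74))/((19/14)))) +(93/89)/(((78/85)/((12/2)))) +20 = -384674795/62478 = -6156.96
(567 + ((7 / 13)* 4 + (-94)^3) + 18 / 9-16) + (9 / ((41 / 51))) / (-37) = -830029.15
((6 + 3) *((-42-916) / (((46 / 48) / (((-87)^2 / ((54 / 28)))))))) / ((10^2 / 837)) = -169936826472 / 575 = -295542306.91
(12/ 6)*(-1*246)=-492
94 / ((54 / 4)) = 188 / 27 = 6.96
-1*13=-13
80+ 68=148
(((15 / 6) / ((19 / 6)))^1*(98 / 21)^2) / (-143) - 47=-384077 / 8151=-47.12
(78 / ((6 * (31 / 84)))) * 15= 16380 / 31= 528.39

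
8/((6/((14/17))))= 56/51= 1.10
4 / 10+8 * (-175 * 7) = -48998 / 5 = -9799.60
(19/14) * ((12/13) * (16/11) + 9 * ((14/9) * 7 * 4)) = 534356/1001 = 533.82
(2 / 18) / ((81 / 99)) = 11 / 81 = 0.14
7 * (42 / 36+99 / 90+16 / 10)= 406 / 15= 27.07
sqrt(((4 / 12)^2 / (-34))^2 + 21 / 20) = sqrt(2457970) / 1530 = 1.02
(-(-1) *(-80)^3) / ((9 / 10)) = -5120000 / 9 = -568888.89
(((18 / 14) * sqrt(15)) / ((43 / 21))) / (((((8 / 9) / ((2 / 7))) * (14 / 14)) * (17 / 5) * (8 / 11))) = 13365 * sqrt(15) / 163744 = 0.32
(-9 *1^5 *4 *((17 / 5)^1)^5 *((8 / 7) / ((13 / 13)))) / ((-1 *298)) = 204459408 / 3259375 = 62.73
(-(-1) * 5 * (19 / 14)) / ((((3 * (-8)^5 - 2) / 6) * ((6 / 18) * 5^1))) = -9 / 36218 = -0.00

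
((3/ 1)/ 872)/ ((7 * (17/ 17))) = 3/ 6104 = 0.00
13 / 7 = 1.86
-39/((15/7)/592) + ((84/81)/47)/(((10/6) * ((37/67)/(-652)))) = -844373824/78255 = -10790.03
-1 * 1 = -1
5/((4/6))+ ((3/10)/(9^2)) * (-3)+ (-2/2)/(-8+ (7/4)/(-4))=1027/135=7.61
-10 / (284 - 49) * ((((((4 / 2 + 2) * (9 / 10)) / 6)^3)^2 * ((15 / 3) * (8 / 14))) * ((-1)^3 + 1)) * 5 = 0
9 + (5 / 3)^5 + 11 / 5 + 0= 29233 / 1215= 24.06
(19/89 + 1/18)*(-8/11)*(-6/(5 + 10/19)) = 65512/308385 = 0.21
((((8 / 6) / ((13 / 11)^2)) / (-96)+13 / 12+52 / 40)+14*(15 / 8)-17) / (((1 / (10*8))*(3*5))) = 1414334 / 22815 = 61.99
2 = 2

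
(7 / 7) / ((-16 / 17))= -17 / 16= -1.06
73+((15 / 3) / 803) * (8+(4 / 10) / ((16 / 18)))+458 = 1705741 / 3212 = 531.05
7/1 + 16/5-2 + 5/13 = 558/65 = 8.58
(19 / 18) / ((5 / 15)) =19 / 6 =3.17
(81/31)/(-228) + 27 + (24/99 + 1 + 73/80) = 45316921/1554960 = 29.14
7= 7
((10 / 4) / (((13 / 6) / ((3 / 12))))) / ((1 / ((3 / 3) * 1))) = 15 / 52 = 0.29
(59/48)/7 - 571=-191797/336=-570.82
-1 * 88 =-88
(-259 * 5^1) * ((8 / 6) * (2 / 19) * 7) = -72520 / 57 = -1272.28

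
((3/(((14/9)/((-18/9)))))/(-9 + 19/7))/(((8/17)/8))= 459/44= 10.43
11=11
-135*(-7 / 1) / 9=105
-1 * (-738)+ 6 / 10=738.60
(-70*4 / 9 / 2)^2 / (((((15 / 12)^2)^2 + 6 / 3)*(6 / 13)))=32614400 / 276291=118.04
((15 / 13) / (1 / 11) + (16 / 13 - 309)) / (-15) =3836 / 195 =19.67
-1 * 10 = -10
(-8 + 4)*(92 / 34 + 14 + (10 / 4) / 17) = -1146 / 17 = -67.41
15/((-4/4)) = -15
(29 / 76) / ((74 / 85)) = 2465 / 5624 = 0.44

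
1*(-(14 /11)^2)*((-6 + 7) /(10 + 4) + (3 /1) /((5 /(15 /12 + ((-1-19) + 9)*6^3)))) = 1396283 /605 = 2307.91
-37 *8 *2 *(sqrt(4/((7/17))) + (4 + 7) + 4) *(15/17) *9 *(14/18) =-932400/17 -17760 *sqrt(119)/17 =-66243.45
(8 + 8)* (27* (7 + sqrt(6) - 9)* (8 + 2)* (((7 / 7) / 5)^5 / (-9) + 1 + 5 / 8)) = -8774808 / 625 + 4387404* sqrt(6) / 625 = 3155.35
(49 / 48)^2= 2401 / 2304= 1.04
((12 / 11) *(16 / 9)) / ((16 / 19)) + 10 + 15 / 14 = 6179 / 462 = 13.37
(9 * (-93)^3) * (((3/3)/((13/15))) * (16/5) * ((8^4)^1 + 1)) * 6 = -657062156182.15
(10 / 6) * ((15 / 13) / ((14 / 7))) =25 / 26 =0.96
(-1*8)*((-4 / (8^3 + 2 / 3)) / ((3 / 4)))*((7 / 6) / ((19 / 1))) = 224 / 43833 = 0.01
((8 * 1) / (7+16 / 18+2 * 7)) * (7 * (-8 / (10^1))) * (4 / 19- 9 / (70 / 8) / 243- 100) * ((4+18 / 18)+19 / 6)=1404768064 / 842175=1668.02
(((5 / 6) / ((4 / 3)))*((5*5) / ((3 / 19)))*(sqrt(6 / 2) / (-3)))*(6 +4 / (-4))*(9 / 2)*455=-5403125*sqrt(3) / 16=-584905.44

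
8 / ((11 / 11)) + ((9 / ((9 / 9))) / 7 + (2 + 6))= 121 / 7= 17.29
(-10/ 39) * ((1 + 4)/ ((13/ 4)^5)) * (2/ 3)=-102400/ 43441281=-0.00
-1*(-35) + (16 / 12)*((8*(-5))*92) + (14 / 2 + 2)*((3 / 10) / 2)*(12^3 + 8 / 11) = -418751 / 165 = -2537.88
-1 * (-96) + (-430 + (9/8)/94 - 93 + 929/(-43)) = -14505693/32336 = -448.59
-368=-368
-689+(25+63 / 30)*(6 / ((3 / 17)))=1162 / 5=232.40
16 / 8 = 2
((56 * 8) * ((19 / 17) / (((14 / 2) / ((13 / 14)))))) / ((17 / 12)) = 94848 / 2023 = 46.88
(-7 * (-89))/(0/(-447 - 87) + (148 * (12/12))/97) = 60431/148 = 408.32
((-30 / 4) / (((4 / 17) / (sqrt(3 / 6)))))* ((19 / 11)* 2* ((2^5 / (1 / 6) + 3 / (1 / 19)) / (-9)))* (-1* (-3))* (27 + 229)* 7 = 90078240* sqrt(2) / 11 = 11580897.15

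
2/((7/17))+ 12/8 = 89/14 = 6.36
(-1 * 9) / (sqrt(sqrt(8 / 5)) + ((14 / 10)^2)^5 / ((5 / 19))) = -22646094002030009505564554427392578125 / 276576161490826139466842396542806803107 - 749765392066910862922668457031250 * sqrt(10) / 276576161490826139466842396542806803107 + 13642420526593923568725585937500 * 10^(1 / 4) / 276576161490826139466842396542806803107 + 41205894661099337140560150146484375 * 10^(3 / 4) / 276576161490826139466842396542806803107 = -0.08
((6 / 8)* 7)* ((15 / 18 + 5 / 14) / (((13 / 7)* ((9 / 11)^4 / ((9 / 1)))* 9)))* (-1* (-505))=1293898375 / 341172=3792.51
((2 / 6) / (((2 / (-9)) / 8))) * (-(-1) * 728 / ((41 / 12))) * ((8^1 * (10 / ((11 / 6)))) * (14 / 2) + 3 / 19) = -6695934336 / 8569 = -781413.74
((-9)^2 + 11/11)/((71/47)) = 3854/71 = 54.28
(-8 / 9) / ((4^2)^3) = -1 / 4608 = -0.00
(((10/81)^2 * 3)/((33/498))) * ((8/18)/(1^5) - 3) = -381800/216513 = -1.76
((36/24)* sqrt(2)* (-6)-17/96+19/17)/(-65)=-307/21216+9* sqrt(2)/65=0.18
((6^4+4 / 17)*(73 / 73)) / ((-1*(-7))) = 3148 / 17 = 185.18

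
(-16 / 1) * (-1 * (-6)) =-96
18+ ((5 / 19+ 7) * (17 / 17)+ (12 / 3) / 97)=25.30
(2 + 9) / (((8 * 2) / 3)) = 33 / 16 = 2.06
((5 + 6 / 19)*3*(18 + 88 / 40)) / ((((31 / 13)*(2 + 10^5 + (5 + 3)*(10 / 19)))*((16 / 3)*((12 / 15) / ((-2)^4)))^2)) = 17902755 / 942458528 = 0.02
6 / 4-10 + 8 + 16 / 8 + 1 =5 / 2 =2.50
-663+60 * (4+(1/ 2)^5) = -3369/ 8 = -421.12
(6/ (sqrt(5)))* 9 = 54* sqrt(5)/ 5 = 24.15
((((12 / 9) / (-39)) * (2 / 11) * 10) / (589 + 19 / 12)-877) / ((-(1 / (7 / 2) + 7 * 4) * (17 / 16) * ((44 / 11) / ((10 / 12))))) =93322725685 / 15350590827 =6.08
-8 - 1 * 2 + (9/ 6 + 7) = -3/ 2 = -1.50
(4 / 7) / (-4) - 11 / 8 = -85 / 56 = -1.52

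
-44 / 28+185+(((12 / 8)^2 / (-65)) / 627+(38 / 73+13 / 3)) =15684529981 / 83303220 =188.28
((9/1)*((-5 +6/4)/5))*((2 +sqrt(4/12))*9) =-567/5 - 189*sqrt(3)/10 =-146.14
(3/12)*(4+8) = 3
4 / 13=0.31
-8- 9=-17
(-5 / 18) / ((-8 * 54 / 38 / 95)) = 9025 / 3888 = 2.32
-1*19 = -19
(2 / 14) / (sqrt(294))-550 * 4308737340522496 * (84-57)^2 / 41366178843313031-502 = -1748354058461837912762 / 41366178843313031 + sqrt(6) / 294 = -42265.29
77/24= 3.21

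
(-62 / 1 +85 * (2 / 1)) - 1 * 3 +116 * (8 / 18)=1409 / 9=156.56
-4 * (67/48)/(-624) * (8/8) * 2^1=67/3744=0.02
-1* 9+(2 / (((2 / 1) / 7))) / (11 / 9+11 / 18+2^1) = -165 / 23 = -7.17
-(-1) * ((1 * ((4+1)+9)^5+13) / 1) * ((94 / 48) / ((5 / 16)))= 16852226 / 5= 3370445.20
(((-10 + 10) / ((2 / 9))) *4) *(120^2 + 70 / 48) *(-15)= 0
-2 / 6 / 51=-1 / 153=-0.01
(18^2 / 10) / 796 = 81 / 1990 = 0.04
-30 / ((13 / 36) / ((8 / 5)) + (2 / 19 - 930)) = 164160 / 5087149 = 0.03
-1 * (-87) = 87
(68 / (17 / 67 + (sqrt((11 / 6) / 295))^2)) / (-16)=-1008015 / 61654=-16.35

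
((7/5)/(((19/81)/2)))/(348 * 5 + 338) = 567/98705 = 0.01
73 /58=1.26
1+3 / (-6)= 0.50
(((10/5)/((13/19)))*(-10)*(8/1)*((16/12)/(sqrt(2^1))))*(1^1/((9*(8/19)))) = -14440*sqrt(2)/351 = -58.18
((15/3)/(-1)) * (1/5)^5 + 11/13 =6862/8125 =0.84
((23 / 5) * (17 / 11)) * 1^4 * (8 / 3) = 3128 / 165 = 18.96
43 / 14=3.07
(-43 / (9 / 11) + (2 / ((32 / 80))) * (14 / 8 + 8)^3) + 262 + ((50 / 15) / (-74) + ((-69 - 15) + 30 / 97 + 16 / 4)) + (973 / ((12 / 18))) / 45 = 49577527187 / 10336320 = 4796.44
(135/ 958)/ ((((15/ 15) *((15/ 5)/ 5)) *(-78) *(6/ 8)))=-0.00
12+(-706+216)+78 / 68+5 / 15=-48605 / 102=-476.52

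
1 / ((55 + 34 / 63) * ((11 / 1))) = 63 / 38489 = 0.00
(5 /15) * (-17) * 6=-34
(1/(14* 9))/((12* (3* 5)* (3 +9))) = 1/272160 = 0.00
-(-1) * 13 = 13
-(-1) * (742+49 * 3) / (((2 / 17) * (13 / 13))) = 15113 / 2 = 7556.50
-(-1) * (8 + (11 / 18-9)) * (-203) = 1421 / 18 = 78.94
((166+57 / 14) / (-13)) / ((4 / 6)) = -7143 / 364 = -19.62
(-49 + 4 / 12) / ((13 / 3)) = -146 / 13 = -11.23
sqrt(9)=3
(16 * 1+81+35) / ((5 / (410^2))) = 4437840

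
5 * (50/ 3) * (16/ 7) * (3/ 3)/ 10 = 400/ 21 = 19.05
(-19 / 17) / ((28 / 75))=-1425 / 476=-2.99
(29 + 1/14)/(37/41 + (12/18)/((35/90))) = 16687/1502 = 11.11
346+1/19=6575/19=346.05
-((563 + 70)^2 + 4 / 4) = -400690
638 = 638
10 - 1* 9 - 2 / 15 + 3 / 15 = 16 / 15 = 1.07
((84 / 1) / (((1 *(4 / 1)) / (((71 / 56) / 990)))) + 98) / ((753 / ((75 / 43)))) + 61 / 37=395497279 / 210852048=1.88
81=81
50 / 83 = 0.60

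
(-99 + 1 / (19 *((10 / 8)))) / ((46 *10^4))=-9401 / 43700000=-0.00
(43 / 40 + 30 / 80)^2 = 841 / 400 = 2.10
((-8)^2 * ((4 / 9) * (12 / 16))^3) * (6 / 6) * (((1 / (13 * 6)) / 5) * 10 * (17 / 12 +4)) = 0.33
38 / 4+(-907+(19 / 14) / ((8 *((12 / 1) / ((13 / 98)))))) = -118211273 / 131712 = -897.50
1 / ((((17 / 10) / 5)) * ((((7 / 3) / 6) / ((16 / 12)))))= 1200 / 119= 10.08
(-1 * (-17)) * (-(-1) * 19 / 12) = 323 / 12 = 26.92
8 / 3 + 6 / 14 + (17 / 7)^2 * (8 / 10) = 5743 / 735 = 7.81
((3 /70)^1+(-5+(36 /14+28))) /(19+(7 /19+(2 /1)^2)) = 34067 /31080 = 1.10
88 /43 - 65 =-2707 /43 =-62.95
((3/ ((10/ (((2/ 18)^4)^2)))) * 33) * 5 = 11/ 9565938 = 0.00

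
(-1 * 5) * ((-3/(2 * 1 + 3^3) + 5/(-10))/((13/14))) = 3.25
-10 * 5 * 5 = -250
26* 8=208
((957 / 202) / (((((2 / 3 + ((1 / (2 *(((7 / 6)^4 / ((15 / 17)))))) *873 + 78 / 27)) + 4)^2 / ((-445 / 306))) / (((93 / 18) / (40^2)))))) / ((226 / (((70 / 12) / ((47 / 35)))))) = -0.00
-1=-1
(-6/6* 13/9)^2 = 169/81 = 2.09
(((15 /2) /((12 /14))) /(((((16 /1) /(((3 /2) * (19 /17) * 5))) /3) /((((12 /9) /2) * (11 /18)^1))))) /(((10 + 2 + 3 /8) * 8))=3325 /58752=0.06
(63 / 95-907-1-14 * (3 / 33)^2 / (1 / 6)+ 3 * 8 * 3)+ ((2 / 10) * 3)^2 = -48030194 / 57475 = -835.67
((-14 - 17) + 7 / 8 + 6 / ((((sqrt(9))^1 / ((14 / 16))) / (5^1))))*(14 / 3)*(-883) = 352317 / 4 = 88079.25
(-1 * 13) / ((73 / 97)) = -1261 / 73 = -17.27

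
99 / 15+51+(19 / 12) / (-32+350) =1099103 / 19080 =57.60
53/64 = 0.83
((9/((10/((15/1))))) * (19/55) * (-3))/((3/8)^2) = -5472/55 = -99.49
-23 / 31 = -0.74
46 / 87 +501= 501.53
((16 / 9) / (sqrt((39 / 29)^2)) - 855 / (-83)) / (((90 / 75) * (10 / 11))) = 10.65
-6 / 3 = -2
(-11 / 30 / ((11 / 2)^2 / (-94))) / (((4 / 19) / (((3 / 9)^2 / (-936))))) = -893 / 1389960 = -0.00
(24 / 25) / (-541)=-24 / 13525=-0.00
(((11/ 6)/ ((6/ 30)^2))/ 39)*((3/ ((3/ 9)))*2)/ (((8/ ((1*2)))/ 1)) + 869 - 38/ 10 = 226327/ 260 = 870.49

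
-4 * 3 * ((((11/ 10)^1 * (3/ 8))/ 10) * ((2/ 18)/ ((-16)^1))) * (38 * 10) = 1.31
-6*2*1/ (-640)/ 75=1/ 4000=0.00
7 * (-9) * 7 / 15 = -147 / 5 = -29.40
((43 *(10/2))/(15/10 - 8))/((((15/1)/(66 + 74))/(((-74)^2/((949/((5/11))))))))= -329655200/407121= -809.72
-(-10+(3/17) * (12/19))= 3194/323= 9.89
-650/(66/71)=-23075/33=-699.24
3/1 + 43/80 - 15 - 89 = -100.46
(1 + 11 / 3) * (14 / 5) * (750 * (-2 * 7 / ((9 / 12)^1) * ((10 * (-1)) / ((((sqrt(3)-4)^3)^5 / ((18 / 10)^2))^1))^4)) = -7943003894547092050021335871363926498983715800595674059776 / 171609429318617234454903330086101690613426770774934165111157665910025-183435817467640376570008475797412349259327618721737359360 * sqrt(3) / 6864377172744689378196133203444067624537070830997366604446306636401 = -0.00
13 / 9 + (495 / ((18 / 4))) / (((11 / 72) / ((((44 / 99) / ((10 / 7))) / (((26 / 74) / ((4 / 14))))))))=21481 / 117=183.60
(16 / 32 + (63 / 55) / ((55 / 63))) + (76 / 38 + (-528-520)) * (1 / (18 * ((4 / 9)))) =-1560149 / 12100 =-128.94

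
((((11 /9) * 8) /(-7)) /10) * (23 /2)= -506 /315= -1.61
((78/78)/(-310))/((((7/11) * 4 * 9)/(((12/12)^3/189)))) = -11/14764680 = -0.00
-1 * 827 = -827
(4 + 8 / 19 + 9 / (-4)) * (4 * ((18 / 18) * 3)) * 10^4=4950000 / 19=260526.32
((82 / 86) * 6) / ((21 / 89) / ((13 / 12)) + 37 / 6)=41652 / 46483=0.90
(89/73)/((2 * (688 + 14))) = 89/102492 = 0.00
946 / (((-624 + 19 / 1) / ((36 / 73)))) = -3096 / 4015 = -0.77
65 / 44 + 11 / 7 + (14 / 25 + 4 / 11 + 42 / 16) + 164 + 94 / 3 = 9329197 / 46200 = 201.93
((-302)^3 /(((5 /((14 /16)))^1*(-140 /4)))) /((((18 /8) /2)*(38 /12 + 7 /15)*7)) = 4813.21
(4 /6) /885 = 2 /2655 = 0.00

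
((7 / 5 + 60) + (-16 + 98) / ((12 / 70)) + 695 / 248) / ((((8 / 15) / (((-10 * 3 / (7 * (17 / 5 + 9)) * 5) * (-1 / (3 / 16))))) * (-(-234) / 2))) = 36039875 / 449748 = 80.13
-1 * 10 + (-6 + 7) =-9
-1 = -1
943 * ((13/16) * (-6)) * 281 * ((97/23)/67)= -43583943/536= -81313.33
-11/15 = -0.73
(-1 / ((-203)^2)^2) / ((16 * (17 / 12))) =-3 / 115476354308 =-0.00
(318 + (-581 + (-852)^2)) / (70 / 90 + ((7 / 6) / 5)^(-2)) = 320007681 / 8443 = 37902.13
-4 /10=-2 /5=-0.40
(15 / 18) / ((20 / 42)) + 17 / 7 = 4.18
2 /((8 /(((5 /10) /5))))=1 /40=0.02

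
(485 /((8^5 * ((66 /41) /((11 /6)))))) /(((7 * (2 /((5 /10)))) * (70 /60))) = 19885 /38535168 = 0.00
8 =8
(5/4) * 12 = 15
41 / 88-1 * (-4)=393 / 88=4.47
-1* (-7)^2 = -49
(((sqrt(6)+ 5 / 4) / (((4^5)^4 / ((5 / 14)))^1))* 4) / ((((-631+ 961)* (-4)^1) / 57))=-19* sqrt(6) / 338649581355008-95 / 1354598325420032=-0.00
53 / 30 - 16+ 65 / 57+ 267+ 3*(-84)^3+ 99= -1013322683 / 570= -1777759.09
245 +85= 330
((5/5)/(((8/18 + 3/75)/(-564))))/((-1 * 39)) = 42300/1417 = 29.85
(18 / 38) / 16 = 9 / 304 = 0.03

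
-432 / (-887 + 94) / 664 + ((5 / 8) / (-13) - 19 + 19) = -24883 / 526552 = -0.05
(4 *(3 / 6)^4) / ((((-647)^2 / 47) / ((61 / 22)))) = 2867 / 36837592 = 0.00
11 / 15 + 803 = 12056 / 15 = 803.73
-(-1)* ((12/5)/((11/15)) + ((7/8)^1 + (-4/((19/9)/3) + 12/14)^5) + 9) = -9549343711124215/3662190038584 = -2607.55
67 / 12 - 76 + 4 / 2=-821 / 12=-68.42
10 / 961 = 0.01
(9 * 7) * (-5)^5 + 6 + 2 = -196867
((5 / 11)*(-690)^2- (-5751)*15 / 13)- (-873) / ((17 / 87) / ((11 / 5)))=2830581198 / 12155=232873.81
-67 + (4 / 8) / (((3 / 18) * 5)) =-332 / 5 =-66.40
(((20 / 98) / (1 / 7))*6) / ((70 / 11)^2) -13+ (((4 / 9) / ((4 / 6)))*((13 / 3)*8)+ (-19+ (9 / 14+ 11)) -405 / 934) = 18251104 / 7208145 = 2.53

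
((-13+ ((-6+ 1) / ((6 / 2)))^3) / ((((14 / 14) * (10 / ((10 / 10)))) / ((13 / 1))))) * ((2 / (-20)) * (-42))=-21658 / 225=-96.26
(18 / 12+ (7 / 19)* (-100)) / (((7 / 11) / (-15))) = 221595 / 266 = 833.06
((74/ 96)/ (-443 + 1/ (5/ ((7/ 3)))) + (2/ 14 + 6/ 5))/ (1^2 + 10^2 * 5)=1661767/ 620785760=0.00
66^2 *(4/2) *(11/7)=95832/7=13690.29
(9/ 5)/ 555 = 3/ 925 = 0.00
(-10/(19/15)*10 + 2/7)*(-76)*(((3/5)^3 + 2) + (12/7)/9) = 264353816/18375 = 14386.60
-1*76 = -76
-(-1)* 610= 610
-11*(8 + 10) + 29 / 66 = -13039 / 66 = -197.56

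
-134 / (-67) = 2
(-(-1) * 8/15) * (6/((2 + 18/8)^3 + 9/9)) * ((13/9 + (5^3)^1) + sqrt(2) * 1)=1024 * sqrt(2)/24885 + 1165312/223965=5.26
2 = 2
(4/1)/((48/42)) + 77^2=11865/2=5932.50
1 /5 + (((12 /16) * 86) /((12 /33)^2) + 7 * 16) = 95997 /160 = 599.98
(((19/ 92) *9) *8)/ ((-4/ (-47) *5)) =8037/ 230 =34.94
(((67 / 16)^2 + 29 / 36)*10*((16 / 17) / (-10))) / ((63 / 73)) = -3084761 / 154224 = -20.00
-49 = -49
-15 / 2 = -7.50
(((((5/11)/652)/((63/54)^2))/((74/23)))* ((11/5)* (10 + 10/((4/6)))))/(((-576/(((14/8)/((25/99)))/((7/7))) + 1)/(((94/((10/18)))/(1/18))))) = -0.32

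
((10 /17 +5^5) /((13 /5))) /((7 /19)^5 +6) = 657837601825 /3287021621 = 200.13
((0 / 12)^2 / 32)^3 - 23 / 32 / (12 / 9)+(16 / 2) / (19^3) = -472247 / 877952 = -0.54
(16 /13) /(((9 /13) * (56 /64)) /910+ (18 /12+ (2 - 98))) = -16640 /1277631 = -0.01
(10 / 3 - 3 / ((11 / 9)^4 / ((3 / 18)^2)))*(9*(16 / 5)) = 6948948 / 73205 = 94.92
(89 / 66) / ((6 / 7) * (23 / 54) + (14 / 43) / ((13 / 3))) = 1044771 / 341066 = 3.06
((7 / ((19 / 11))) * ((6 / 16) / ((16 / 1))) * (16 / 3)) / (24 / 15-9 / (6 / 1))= 385 / 76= 5.07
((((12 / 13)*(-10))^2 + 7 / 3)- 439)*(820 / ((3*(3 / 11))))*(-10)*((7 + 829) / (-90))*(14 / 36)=-4702883138800 / 369603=-12724147.64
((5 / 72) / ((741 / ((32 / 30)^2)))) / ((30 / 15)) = 16 / 300105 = 0.00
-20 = -20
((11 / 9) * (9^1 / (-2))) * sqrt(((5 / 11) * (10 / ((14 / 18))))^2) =-225 / 7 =-32.14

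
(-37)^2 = 1369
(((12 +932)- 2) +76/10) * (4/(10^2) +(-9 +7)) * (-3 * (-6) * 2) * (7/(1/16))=-938052864/125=-7504422.91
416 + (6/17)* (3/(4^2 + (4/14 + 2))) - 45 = 403711/1088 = 371.06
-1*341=-341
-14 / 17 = -0.82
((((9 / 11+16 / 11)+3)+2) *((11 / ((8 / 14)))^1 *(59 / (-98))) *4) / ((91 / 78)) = -14160 / 49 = -288.98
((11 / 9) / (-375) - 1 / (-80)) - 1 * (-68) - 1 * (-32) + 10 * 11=11340499 / 54000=210.01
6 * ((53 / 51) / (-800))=-53 / 6800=-0.01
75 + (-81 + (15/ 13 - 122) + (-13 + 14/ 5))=-8908/ 65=-137.05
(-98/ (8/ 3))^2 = 21609/ 16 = 1350.56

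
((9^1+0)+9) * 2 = 36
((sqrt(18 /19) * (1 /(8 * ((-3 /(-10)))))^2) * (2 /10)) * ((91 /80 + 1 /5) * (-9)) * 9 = -2889 * sqrt(38) /4864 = -3.66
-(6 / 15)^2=-0.16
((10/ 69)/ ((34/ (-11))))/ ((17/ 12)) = -220/ 6647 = -0.03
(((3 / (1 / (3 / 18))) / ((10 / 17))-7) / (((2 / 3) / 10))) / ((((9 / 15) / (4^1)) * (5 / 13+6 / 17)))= -135915 / 163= -833.83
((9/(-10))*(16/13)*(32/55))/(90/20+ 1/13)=-4608/32725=-0.14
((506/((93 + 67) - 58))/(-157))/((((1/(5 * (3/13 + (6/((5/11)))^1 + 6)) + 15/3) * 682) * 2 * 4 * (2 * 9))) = -0.00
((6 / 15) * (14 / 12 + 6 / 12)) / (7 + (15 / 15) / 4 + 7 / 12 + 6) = 4 / 83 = 0.05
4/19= 0.21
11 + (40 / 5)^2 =75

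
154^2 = 23716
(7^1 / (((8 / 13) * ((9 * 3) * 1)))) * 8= 91 / 27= 3.37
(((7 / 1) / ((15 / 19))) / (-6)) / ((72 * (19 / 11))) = -77 / 6480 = -0.01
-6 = -6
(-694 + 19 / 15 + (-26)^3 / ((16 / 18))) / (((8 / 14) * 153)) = -63203 / 270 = -234.09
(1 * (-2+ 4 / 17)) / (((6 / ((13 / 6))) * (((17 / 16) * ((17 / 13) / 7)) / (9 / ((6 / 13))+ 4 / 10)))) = -941668 / 14739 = -63.89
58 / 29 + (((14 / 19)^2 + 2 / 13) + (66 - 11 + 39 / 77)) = 21032394 / 361361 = 58.20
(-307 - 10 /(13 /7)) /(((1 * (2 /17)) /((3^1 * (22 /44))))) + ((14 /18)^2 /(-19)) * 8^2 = -318906901 /80028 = -3984.94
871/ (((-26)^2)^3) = 67/ 23762752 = 0.00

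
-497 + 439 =-58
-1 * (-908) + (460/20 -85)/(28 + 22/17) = 225565/249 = 905.88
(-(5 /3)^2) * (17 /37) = -425 /333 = -1.28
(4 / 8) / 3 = 1 / 6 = 0.17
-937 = -937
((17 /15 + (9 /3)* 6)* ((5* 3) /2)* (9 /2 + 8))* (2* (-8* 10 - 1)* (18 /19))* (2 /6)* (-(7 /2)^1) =12204675 /38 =321175.66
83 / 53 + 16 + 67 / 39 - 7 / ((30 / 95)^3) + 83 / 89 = -202.07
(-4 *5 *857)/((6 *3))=-8570/9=-952.22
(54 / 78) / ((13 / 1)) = 9 / 169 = 0.05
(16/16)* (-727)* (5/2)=-1817.50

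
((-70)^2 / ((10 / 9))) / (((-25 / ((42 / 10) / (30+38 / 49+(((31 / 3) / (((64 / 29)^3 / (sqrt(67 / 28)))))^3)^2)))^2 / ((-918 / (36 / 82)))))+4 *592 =323327495674703987227156097591992999946678302961482322807820571536385077366304183203079232 / 145803544128682403643064580955455000304499325869757498533308173280849099903469378128125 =2217.56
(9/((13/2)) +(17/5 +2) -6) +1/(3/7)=3.12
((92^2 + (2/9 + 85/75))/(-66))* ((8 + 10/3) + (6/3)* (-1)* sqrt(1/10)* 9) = -723.56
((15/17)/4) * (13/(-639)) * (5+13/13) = -65/2414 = -0.03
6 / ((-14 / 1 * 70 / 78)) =-117 / 245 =-0.48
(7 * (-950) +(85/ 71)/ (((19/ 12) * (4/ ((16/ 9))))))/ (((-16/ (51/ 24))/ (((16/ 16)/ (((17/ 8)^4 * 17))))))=2.55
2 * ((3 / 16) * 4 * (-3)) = -9 / 2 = -4.50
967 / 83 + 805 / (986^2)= 940180347 / 80692268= 11.65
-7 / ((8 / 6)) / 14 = -3 / 8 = -0.38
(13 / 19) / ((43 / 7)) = 91 / 817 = 0.11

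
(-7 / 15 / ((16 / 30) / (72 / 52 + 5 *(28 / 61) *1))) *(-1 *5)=51065 / 3172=16.10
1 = 1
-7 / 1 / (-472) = 7 / 472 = 0.01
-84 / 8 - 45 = -111 / 2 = -55.50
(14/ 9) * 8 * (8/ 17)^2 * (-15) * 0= 0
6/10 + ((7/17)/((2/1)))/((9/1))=953/1530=0.62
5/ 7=0.71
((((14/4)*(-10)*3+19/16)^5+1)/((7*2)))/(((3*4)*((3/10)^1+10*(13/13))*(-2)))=9030673202768375/2592079872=3483948.66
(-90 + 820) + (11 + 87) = 828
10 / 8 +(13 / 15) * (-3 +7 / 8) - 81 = -9791 / 120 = -81.59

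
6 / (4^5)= 3 / 512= 0.01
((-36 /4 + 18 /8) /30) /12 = -3 /160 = -0.02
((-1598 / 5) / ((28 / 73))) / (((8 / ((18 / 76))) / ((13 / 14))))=-6824259 / 297920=-22.91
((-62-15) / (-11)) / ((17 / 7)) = 49 / 17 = 2.88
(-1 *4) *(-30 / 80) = 3 / 2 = 1.50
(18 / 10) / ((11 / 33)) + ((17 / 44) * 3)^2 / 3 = 56607 / 9680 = 5.85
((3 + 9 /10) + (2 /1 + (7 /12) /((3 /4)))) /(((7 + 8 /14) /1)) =4207 /4770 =0.88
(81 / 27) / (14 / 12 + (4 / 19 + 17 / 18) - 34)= -513 / 5417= -0.09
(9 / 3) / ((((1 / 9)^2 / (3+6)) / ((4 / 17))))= 8748 / 17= 514.59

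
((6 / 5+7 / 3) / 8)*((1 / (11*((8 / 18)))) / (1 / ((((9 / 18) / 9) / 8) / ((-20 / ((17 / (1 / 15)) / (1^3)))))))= -901 / 112640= -0.01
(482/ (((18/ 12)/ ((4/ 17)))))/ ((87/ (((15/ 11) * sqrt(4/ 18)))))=19280 * sqrt(2)/ 48807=0.56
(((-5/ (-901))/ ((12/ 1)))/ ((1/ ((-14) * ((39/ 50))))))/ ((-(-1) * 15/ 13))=-1183/ 270300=-0.00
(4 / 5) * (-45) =-36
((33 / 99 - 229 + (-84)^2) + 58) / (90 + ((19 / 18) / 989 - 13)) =122572704 / 1370773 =89.42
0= 0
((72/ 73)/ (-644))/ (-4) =9/ 23506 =0.00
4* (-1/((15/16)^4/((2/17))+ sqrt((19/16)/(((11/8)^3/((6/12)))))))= -600567644160000/980616264689939+ 3023656976384* sqrt(209)/980616264689939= -0.57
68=68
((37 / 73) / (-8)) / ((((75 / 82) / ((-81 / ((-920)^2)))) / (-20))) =-40959 / 308936000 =-0.00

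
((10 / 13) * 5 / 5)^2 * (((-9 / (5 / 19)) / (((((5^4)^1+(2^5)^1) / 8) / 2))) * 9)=-54720 / 12337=-4.44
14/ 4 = 7/ 2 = 3.50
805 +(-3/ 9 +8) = 2438/ 3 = 812.67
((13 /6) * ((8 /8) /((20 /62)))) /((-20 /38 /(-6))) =76.57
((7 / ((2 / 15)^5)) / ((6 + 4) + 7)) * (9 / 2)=47840625 / 1088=43971.16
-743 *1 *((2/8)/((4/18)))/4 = -6687/32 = -208.97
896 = 896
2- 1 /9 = 17 /9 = 1.89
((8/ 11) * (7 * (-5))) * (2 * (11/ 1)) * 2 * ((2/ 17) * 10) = -22400/ 17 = -1317.65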